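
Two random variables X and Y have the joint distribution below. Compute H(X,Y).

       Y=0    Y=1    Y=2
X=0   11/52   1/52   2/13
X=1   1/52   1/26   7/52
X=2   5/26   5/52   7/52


H(X,Y) = -Σ p(x,y) log₂ p(x,y)
  p(0,0)=11/52: -0.2115 × log₂(0.2115) = 0.4741
  p(0,1)=1/52: -0.0192 × log₂(0.0192) = 0.1096
  p(0,2)=2/13: -0.1538 × log₂(0.1538) = 0.4155
  p(1,0)=1/52: -0.0192 × log₂(0.0192) = 0.1096
  p(1,1)=1/26: -0.0385 × log₂(0.0385) = 0.1808
  p(1,2)=7/52: -0.1346 × log₂(0.1346) = 0.3895
  p(2,0)=5/26: -0.1923 × log₂(0.1923) = 0.4574
  p(2,1)=5/52: -0.0962 × log₂(0.0962) = 0.3249
  p(2,2)=7/52: -0.1346 × log₂(0.1346) = 0.3895
H(X,Y) = 2.8507 bits


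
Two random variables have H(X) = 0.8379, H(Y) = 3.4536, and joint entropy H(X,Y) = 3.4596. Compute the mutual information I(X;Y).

I(X;Y) = H(X) + H(Y) - H(X,Y)
I(X;Y) = 0.8379 + 3.4536 - 3.4596 = 0.8319 bits


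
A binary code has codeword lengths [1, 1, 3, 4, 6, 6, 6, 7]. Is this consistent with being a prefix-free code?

Kraft inequality: Σ 2^(-l_i) ≤ 1 for prefix-free code
Calculating: 2^(-1) + 2^(-1) + 2^(-3) + 2^(-4) + 2^(-6) + 2^(-6) + 2^(-6) + 2^(-7)
= 0.5 + 0.5 + 0.125 + 0.0625 + 0.015625 + 0.015625 + 0.015625 + 0.0078125
= 1.2422
Since 1.2422 > 1, prefix-free code does not exist


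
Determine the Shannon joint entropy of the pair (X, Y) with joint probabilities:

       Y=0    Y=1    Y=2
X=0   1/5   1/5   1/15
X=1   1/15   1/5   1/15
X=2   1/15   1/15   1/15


H(X,Y) = -Σ p(x,y) log₂ p(x,y)
  p(0,0)=1/5: -0.2000 × log₂(0.2000) = 0.4644
  p(0,1)=1/5: -0.2000 × log₂(0.2000) = 0.4644
  p(0,2)=1/15: -0.0667 × log₂(0.0667) = 0.2605
  p(1,0)=1/15: -0.0667 × log₂(0.0667) = 0.2605
  p(1,1)=1/5: -0.2000 × log₂(0.2000) = 0.4644
  p(1,2)=1/15: -0.0667 × log₂(0.0667) = 0.2605
  p(2,0)=1/15: -0.0667 × log₂(0.0667) = 0.2605
  p(2,1)=1/15: -0.0667 × log₂(0.0667) = 0.2605
  p(2,2)=1/15: -0.0667 × log₂(0.0667) = 0.2605
H(X,Y) = 2.9559 bits


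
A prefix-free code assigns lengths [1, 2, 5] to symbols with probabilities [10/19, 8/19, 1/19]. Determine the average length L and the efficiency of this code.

Average length L = Σ p_i × l_i = 1.6316 bits
Entropy H = 1.2364 bits
Efficiency η = H/L × 100% = 75.78%


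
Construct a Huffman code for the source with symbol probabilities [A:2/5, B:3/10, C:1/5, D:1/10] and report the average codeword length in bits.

Huffman tree construction:
Combine smallest probabilities repeatedly
Resulting codes:
  A: 0 (length 1)
  B: 10 (length 2)
  C: 111 (length 3)
  D: 110 (length 3)
Average length = Σ p(s) × length(s) = 1.9000 bits


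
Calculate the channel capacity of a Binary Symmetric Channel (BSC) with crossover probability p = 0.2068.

For BSC with error probability p:
C = 1 - H(p) where H(p) is binary entropy
H(0.2068) = -0.2068 × log₂(0.2068) - 0.7932 × log₂(0.7932)
H(p) = 0.7353
C = 1 - 0.7353 = 0.2647 bits/use


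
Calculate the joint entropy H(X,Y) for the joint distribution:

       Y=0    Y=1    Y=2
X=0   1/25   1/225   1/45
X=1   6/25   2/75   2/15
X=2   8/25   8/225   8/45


H(X,Y) = -Σ p(x,y) log₂ p(x,y)
  p(0,0)=1/25: -0.0400 × log₂(0.0400) = 0.1858
  p(0,1)=1/225: -0.0044 × log₂(0.0044) = 0.0347
  p(0,2)=1/45: -0.0222 × log₂(0.0222) = 0.1220
  p(1,0)=6/25: -0.2400 × log₂(0.2400) = 0.4941
  p(1,1)=2/75: -0.0267 × log₂(0.0267) = 0.1394
  p(1,2)=2/15: -0.1333 × log₂(0.1333) = 0.3876
  p(2,0)=8/25: -0.3200 × log₂(0.3200) = 0.5260
  p(2,1)=8/225: -0.0356 × log₂(0.0356) = 0.1712
  p(2,2)=8/45: -0.1778 × log₂(0.1778) = 0.4430
H(X,Y) = 2.5039 bits


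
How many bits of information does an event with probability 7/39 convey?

Information content I(x) = -log₂(p(x))
I = -log₂(7/39) = -log₂(0.1795)
I = 2.4780 bits


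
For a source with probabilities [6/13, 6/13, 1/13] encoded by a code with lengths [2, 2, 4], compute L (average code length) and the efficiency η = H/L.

Average length L = Σ p_i × l_i = 2.1538 bits
Entropy H = 1.3143 bits
Efficiency η = H/L × 100% = 61.02%


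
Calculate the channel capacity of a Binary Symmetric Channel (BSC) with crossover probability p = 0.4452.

For BSC with error probability p:
C = 1 - H(p) where H(p) is binary entropy
H(0.4452) = -0.4452 × log₂(0.4452) - 0.5548 × log₂(0.5548)
H(p) = 0.9913
C = 1 - 0.9913 = 0.0087 bits/use


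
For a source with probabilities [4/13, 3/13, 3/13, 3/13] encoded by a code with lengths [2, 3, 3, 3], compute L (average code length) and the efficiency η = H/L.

Average length L = Σ p_i × l_i = 2.6923 bits
Entropy H = 1.9878 bits
Efficiency η = H/L × 100% = 73.83%


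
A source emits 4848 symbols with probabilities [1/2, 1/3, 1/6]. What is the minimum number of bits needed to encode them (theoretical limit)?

Entropy H = 1.4591 bits/symbol
Minimum bits = H × n = 1.4591 × 4848
= 7073.95 bits


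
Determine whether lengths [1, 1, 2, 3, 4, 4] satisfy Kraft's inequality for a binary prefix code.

Kraft inequality: Σ 2^(-l_i) ≤ 1 for prefix-free code
Calculating: 2^(-1) + 2^(-1) + 2^(-2) + 2^(-3) + 2^(-4) + 2^(-4)
= 0.5 + 0.5 + 0.25 + 0.125 + 0.0625 + 0.0625
= 1.5000
Since 1.5000 > 1, prefix-free code does not exist


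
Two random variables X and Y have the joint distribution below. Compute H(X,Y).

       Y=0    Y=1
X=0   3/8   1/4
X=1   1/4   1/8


H(X,Y) = -Σ p(x,y) log₂ p(x,y)
  p(0,0)=3/8: -0.3750 × log₂(0.3750) = 0.5306
  p(0,1)=1/4: -0.2500 × log₂(0.2500) = 0.5000
  p(1,0)=1/4: -0.2500 × log₂(0.2500) = 0.5000
  p(1,1)=1/8: -0.1250 × log₂(0.1250) = 0.3750
H(X,Y) = 1.9056 bits


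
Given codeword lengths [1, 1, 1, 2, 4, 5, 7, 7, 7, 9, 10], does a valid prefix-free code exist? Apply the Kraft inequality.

Kraft inequality: Σ 2^(-l_i) ≤ 1 for prefix-free code
Calculating: 2^(-1) + 2^(-1) + 2^(-1) + 2^(-2) + 2^(-4) + 2^(-5) + 2^(-7) + 2^(-7) + 2^(-7) + 2^(-9) + 2^(-10)
= 0.5 + 0.5 + 0.5 + 0.25 + 0.0625 + 0.03125 + 0.0078125 + 0.0078125 + 0.0078125 + 0.001953125 + 0.0009765625
= 1.8701
Since 1.8701 > 1, prefix-free code does not exist


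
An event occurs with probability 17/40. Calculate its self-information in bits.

Information content I(x) = -log₂(p(x))
I = -log₂(17/40) = -log₂(0.4250)
I = 1.2345 bits


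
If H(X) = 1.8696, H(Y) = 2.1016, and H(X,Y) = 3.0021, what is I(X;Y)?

I(X;Y) = H(X) + H(Y) - H(X,Y)
I(X;Y) = 1.8696 + 2.1016 - 3.0021 = 0.9691 bits


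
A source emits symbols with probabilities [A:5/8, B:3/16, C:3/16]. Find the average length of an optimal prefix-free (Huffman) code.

Huffman tree construction:
Combine smallest probabilities repeatedly
Resulting codes:
  A: 1 (length 1)
  B: 00 (length 2)
  C: 01 (length 2)
Average length = Σ p(s) × length(s) = 1.3750 bits


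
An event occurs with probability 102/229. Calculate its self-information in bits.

Information content I(x) = -log₂(p(x))
I = -log₂(102/229) = -log₂(0.4454)
I = 1.1668 bits


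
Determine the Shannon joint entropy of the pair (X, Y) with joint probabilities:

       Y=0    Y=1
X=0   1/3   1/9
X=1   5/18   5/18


H(X,Y) = -Σ p(x,y) log₂ p(x,y)
  p(0,0)=1/3: -0.3333 × log₂(0.3333) = 0.5283
  p(0,1)=1/9: -0.1111 × log₂(0.1111) = 0.3522
  p(1,0)=5/18: -0.2778 × log₂(0.2778) = 0.5133
  p(1,1)=5/18: -0.2778 × log₂(0.2778) = 0.5133
H(X,Y) = 1.9072 bits


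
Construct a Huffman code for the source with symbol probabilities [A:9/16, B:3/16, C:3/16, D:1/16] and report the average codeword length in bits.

Huffman tree construction:
Combine smallest probabilities repeatedly
Resulting codes:
  A: 1 (length 1)
  B: 011 (length 3)
  C: 00 (length 2)
  D: 010 (length 3)
Average length = Σ p(s) × length(s) = 1.6875 bits


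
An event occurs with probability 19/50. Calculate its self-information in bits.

Information content I(x) = -log₂(p(x))
I = -log₂(19/50) = -log₂(0.3800)
I = 1.3959 bits


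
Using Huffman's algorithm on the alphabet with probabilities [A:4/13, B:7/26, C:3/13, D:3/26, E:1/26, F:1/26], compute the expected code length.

Huffman tree construction:
Combine smallest probabilities repeatedly
Resulting codes:
  A: 11 (length 2)
  B: 10 (length 2)
  C: 01 (length 2)
  D: 001 (length 3)
  E: 0000 (length 4)
  F: 0001 (length 4)
Average length = Σ p(s) × length(s) = 2.2692 bits


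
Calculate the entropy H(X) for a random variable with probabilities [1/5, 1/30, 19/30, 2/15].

H(X) = -Σ p(x) log₂ p(x)
  -1/5 × log₂(1/5) = 0.4644
  -1/30 × log₂(1/30) = 0.1636
  -19/30 × log₂(19/30) = 0.4173
  -2/15 × log₂(2/15) = 0.3876
H(X) = 1.4329 bits


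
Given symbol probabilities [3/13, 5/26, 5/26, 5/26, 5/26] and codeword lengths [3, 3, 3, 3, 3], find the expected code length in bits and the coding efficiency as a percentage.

Average length L = Σ p_i × l_i = 3.0000 bits
Entropy H = 2.3178 bits
Efficiency η = H/L × 100% = 77.26%


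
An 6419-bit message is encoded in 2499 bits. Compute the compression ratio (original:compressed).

Compression ratio = Original / Compressed
= 6419 / 2499 = 2.57:1


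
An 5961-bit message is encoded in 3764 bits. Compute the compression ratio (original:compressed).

Compression ratio = Original / Compressed
= 5961 / 3764 = 1.58:1


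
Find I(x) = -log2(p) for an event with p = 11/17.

Information content I(x) = -log₂(p(x))
I = -log₂(11/17) = -log₂(0.6471)
I = 0.6280 bits


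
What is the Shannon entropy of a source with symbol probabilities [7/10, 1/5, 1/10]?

H(X) = -Σ p(x) log₂ p(x)
  -7/10 × log₂(7/10) = 0.3602
  -1/5 × log₂(1/5) = 0.4644
  -1/10 × log₂(1/10) = 0.3322
H(X) = 1.1568 bits


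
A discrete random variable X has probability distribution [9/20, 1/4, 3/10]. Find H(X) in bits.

H(X) = -Σ p(x) log₂ p(x)
  -9/20 × log₂(9/20) = 0.5184
  -1/4 × log₂(1/4) = 0.5000
  -3/10 × log₂(3/10) = 0.5211
H(X) = 1.5395 bits


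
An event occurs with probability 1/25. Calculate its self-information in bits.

Information content I(x) = -log₂(p(x))
I = -log₂(1/25) = -log₂(0.0400)
I = 4.6439 bits


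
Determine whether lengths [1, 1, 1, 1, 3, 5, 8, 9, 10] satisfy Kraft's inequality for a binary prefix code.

Kraft inequality: Σ 2^(-l_i) ≤ 1 for prefix-free code
Calculating: 2^(-1) + 2^(-1) + 2^(-1) + 2^(-1) + 2^(-3) + 2^(-5) + 2^(-8) + 2^(-9) + 2^(-10)
= 0.5 + 0.5 + 0.5 + 0.5 + 0.125 + 0.03125 + 0.00390625 + 0.001953125 + 0.0009765625
= 2.1631
Since 2.1631 > 1, prefix-free code does not exist


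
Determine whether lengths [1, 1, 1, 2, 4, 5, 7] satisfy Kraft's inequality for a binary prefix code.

Kraft inequality: Σ 2^(-l_i) ≤ 1 for prefix-free code
Calculating: 2^(-1) + 2^(-1) + 2^(-1) + 2^(-2) + 2^(-4) + 2^(-5) + 2^(-7)
= 0.5 + 0.5 + 0.5 + 0.25 + 0.0625 + 0.03125 + 0.0078125
= 1.8516
Since 1.8516 > 1, prefix-free code does not exist


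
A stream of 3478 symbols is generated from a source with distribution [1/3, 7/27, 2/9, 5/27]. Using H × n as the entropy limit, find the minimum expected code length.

Entropy H = 1.9660 bits/symbol
Minimum bits = H × n = 1.9660 × 3478
= 6837.71 bits


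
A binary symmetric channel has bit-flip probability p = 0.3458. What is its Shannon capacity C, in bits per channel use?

For BSC with error probability p:
C = 1 - H(p) where H(p) is binary entropy
H(0.3458) = -0.3458 × log₂(0.3458) - 0.6542 × log₂(0.6542)
H(p) = 0.9303
C = 1 - 0.9303 = 0.0697 bits/use


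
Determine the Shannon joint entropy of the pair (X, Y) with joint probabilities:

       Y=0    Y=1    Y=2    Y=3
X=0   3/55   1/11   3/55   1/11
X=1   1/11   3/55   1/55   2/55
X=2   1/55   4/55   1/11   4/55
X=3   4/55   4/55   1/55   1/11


H(X,Y) = -Σ p(x,y) log₂ p(x,y)
  p(0,0)=3/55: -0.0545 × log₂(0.0545) = 0.2289
  p(0,1)=1/11: -0.0909 × log₂(0.0909) = 0.3145
  p(0,2)=3/55: -0.0545 × log₂(0.0545) = 0.2289
  p(0,3)=1/11: -0.0909 × log₂(0.0909) = 0.3145
  p(1,0)=1/11: -0.0909 × log₂(0.0909) = 0.3145
  p(1,1)=3/55: -0.0545 × log₂(0.0545) = 0.2289
  p(1,2)=1/55: -0.0182 × log₂(0.0182) = 0.1051
  p(1,3)=2/55: -0.0364 × log₂(0.0364) = 0.1739
  p(2,0)=1/55: -0.0182 × log₂(0.0182) = 0.1051
  p(2,1)=4/55: -0.0727 × log₂(0.0727) = 0.2750
  p(2,2)=1/11: -0.0909 × log₂(0.0909) = 0.3145
  p(2,3)=4/55: -0.0727 × log₂(0.0727) = 0.2750
  p(3,0)=4/55: -0.0727 × log₂(0.0727) = 0.2750
  p(3,1)=4/55: -0.0727 × log₂(0.0727) = 0.2750
  p(3,2)=1/55: -0.0182 × log₂(0.0182) = 0.1051
  p(3,3)=1/11: -0.0909 × log₂(0.0909) = 0.3145
H(X,Y) = 3.8484 bits


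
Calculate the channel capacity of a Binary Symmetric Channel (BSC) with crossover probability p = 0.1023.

For BSC with error probability p:
C = 1 - H(p) where H(p) is binary entropy
H(0.1023) = -0.1023 × log₂(0.1023) - 0.8977 × log₂(0.8977)
H(p) = 0.4762
C = 1 - 0.4762 = 0.5238 bits/use


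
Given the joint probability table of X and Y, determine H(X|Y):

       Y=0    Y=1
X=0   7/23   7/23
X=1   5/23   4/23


H(X|Y) = Σ_y p(y) H(X|Y=y)
  p(Y=0) = 12/23, H(X|Y=0) = 0.9799
  p(Y=1) = 11/23, H(X|Y=1) = 0.9457
H(X|Y) = 0.5217×0.9799 + 0.4783×0.9457 = 0.9635 bits


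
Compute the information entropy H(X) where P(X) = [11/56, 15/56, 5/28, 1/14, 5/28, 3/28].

H(X) = -Σ p(x) log₂ p(x)
  -11/56 × log₂(11/56) = 0.4612
  -15/56 × log₂(15/56) = 0.5091
  -5/28 × log₂(5/28) = 0.4438
  -1/14 × log₂(1/14) = 0.2720
  -5/28 × log₂(5/28) = 0.4438
  -3/28 × log₂(3/28) = 0.3453
H(X) = 2.4751 bits


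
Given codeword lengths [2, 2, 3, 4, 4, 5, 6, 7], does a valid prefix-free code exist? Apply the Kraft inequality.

Kraft inequality: Σ 2^(-l_i) ≤ 1 for prefix-free code
Calculating: 2^(-2) + 2^(-2) + 2^(-3) + 2^(-4) + 2^(-4) + 2^(-5) + 2^(-6) + 2^(-7)
= 0.25 + 0.25 + 0.125 + 0.0625 + 0.0625 + 0.03125 + 0.015625 + 0.0078125
= 0.8047
Since 0.8047 ≤ 1, prefix-free code exists


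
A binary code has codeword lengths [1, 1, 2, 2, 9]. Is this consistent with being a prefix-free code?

Kraft inequality: Σ 2^(-l_i) ≤ 1 for prefix-free code
Calculating: 2^(-1) + 2^(-1) + 2^(-2) + 2^(-2) + 2^(-9)
= 0.5 + 0.5 + 0.25 + 0.25 + 0.001953125
= 1.5020
Since 1.5020 > 1, prefix-free code does not exist


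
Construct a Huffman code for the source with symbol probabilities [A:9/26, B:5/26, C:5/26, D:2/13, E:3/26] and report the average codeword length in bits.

Huffman tree construction:
Combine smallest probabilities repeatedly
Resulting codes:
  A: 11 (length 2)
  B: 00 (length 2)
  C: 01 (length 2)
  D: 101 (length 3)
  E: 100 (length 3)
Average length = Σ p(s) × length(s) = 2.2692 bits


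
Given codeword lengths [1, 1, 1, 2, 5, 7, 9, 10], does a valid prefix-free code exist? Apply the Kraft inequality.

Kraft inequality: Σ 2^(-l_i) ≤ 1 for prefix-free code
Calculating: 2^(-1) + 2^(-1) + 2^(-1) + 2^(-2) + 2^(-5) + 2^(-7) + 2^(-9) + 2^(-10)
= 0.5 + 0.5 + 0.5 + 0.25 + 0.03125 + 0.0078125 + 0.001953125 + 0.0009765625
= 1.7920
Since 1.7920 > 1, prefix-free code does not exist


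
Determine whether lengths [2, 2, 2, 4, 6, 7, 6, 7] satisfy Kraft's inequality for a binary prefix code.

Kraft inequality: Σ 2^(-l_i) ≤ 1 for prefix-free code
Calculating: 2^(-2) + 2^(-2) + 2^(-2) + 2^(-4) + 2^(-6) + 2^(-7) + 2^(-6) + 2^(-7)
= 0.25 + 0.25 + 0.25 + 0.0625 + 0.015625 + 0.0078125 + 0.015625 + 0.0078125
= 0.8594
Since 0.8594 ≤ 1, prefix-free code exists


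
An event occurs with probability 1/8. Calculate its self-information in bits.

Information content I(x) = -log₂(p(x))
I = -log₂(1/8) = -log₂(0.1250)
I = 3.0000 bits


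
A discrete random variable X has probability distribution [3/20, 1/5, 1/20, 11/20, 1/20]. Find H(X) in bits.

H(X) = -Σ p(x) log₂ p(x)
  -3/20 × log₂(3/20) = 0.4105
  -1/5 × log₂(1/5) = 0.4644
  -1/20 × log₂(1/20) = 0.2161
  -11/20 × log₂(11/20) = 0.4744
  -1/20 × log₂(1/20) = 0.2161
H(X) = 1.7815 bits


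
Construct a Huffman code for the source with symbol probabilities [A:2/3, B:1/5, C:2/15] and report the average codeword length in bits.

Huffman tree construction:
Combine smallest probabilities repeatedly
Resulting codes:
  A: 1 (length 1)
  B: 01 (length 2)
  C: 00 (length 2)
Average length = Σ p(s) × length(s) = 1.3333 bits


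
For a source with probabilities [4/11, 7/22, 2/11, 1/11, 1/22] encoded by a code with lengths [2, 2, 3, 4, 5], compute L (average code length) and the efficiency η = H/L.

Average length L = Σ p_i × l_i = 2.5000 bits
Entropy H = 2.0207 bits
Efficiency η = H/L × 100% = 80.83%


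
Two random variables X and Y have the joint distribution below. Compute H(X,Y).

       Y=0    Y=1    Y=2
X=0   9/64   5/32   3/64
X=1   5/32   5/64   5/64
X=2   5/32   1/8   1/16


H(X,Y) = -Σ p(x,y) log₂ p(x,y)
  p(0,0)=9/64: -0.1406 × log₂(0.1406) = 0.3980
  p(0,1)=5/32: -0.1562 × log₂(0.1562) = 0.4184
  p(0,2)=3/64: -0.0469 × log₂(0.0469) = 0.2070
  p(1,0)=5/32: -0.1562 × log₂(0.1562) = 0.4184
  p(1,1)=5/64: -0.0781 × log₂(0.0781) = 0.2873
  p(1,2)=5/64: -0.0781 × log₂(0.0781) = 0.2873
  p(2,0)=5/32: -0.1562 × log₂(0.1562) = 0.4184
  p(2,1)=1/8: -0.1250 × log₂(0.1250) = 0.3750
  p(2,2)=1/16: -0.0625 × log₂(0.0625) = 0.2500
H(X,Y) = 3.0600 bits


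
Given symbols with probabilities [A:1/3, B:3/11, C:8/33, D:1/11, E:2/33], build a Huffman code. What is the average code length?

Huffman tree construction:
Combine smallest probabilities repeatedly
Resulting codes:
  A: 11 (length 2)
  B: 10 (length 2)
  C: 01 (length 2)
  D: 001 (length 3)
  E: 000 (length 3)
Average length = Σ p(s) × length(s) = 2.1515 bits


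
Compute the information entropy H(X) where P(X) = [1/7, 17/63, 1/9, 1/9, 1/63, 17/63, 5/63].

H(X) = -Σ p(x) log₂ p(x)
  -1/7 × log₂(1/7) = 0.4011
  -17/63 × log₂(17/63) = 0.5100
  -1/9 × log₂(1/9) = 0.3522
  -1/9 × log₂(1/9) = 0.3522
  -1/63 × log₂(1/63) = 0.0949
  -17/63 × log₂(17/63) = 0.5100
  -5/63 × log₂(5/63) = 0.2901
H(X) = 2.5104 bits


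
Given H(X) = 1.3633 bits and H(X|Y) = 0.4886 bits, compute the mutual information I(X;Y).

I(X;Y) = H(X) - H(X|Y)
I(X;Y) = 1.3633 - 0.4886 = 0.8747 bits


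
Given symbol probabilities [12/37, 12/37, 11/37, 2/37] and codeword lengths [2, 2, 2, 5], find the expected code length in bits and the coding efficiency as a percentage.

Average length L = Σ p_i × l_i = 2.1622 bits
Entropy H = 1.8015 bits
Efficiency η = H/L × 100% = 83.32%


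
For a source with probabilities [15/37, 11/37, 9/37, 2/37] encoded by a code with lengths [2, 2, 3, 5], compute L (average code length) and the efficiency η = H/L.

Average length L = Σ p_i × l_i = 2.4054 bits
Entropy H = 1.7720 bits
Efficiency η = H/L × 100% = 73.67%


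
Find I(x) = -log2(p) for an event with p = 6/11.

Information content I(x) = -log₂(p(x))
I = -log₂(6/11) = -log₂(0.5455)
I = 0.8745 bits


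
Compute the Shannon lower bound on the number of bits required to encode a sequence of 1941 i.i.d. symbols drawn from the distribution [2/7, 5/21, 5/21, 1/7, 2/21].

Entropy H = 2.2264 bits/symbol
Minimum bits = H × n = 2.2264 × 1941
= 4321.47 bits


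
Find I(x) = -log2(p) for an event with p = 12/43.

Information content I(x) = -log₂(p(x))
I = -log₂(12/43) = -log₂(0.2791)
I = 1.8413 bits


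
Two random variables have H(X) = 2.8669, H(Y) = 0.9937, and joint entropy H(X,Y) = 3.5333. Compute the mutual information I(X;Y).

I(X;Y) = H(X) + H(Y) - H(X,Y)
I(X;Y) = 2.8669 + 0.9937 - 3.5333 = 0.3273 bits


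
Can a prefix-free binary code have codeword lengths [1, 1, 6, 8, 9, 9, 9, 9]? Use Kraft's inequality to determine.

Kraft inequality: Σ 2^(-l_i) ≤ 1 for prefix-free code
Calculating: 2^(-1) + 2^(-1) + 2^(-6) + 2^(-8) + 2^(-9) + 2^(-9) + 2^(-9) + 2^(-9)
= 0.5 + 0.5 + 0.015625 + 0.00390625 + 0.001953125 + 0.001953125 + 0.001953125 + 0.001953125
= 1.0273
Since 1.0273 > 1, prefix-free code does not exist


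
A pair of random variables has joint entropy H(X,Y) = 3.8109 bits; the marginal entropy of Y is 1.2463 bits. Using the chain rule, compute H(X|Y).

Chain rule: H(X,Y) = H(X|Y) + H(Y)
H(X|Y) = H(X,Y) - H(Y) = 3.8109 - 1.2463 = 2.5646 bits


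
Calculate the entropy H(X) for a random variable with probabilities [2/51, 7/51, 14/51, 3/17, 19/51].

H(X) = -Σ p(x) log₂ p(x)
  -2/51 × log₂(2/51) = 0.1832
  -7/51 × log₂(7/51) = 0.3932
  -14/51 × log₂(14/51) = 0.5120
  -3/17 × log₂(3/17) = 0.4416
  -19/51 × log₂(19/51) = 0.5307
H(X) = 2.0608 bits


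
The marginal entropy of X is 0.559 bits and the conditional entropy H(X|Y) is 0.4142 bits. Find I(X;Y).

I(X;Y) = H(X) - H(X|Y)
I(X;Y) = 0.559 - 0.4142 = 0.1448 bits


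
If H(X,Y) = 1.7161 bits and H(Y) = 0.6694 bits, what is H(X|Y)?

Chain rule: H(X,Y) = H(X|Y) + H(Y)
H(X|Y) = H(X,Y) - H(Y) = 1.7161 - 0.6694 = 1.0467 bits


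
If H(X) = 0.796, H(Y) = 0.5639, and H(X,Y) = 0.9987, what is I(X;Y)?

I(X;Y) = H(X) + H(Y) - H(X,Y)
I(X;Y) = 0.796 + 0.5639 - 0.9987 = 0.3612 bits


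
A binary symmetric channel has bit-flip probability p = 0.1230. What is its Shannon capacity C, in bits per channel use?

For BSC with error probability p:
C = 1 - H(p) where H(p) is binary entropy
H(0.1230) = -0.1230 × log₂(0.1230) - 0.8770 × log₂(0.8770)
H(p) = 0.5379
C = 1 - 0.5379 = 0.4621 bits/use


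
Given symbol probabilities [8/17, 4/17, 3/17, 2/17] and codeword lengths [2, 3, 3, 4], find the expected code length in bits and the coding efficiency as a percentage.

Average length L = Σ p_i × l_i = 2.6471 bits
Entropy H = 1.8078 bits
Efficiency η = H/L × 100% = 68.29%


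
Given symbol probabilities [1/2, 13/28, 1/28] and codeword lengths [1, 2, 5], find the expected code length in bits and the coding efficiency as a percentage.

Average length L = Σ p_i × l_i = 1.6071 bits
Entropy H = 1.1856 bits
Efficiency η = H/L × 100% = 73.77%


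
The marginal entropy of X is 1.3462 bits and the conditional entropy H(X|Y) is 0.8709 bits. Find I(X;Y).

I(X;Y) = H(X) - H(X|Y)
I(X;Y) = 1.3462 - 0.8709 = 0.4753 bits


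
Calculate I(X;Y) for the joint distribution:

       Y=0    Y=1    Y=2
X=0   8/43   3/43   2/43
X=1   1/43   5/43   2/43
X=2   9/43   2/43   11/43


H(X) = 1.4678, H(Y) = 1.5453, H(X,Y) = 2.7996
I(X;Y) = H(X) + H(Y) - H(X,Y) = 0.2135 bits


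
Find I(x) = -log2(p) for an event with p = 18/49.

Information content I(x) = -log₂(p(x))
I = -log₂(18/49) = -log₂(0.3673)
I = 1.4448 bits


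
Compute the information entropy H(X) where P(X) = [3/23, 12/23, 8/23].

H(X) = -Σ p(x) log₂ p(x)
  -3/23 × log₂(3/23) = 0.3833
  -12/23 × log₂(12/23) = 0.4897
  -8/23 × log₂(8/23) = 0.5299
H(X) = 1.4029 bits


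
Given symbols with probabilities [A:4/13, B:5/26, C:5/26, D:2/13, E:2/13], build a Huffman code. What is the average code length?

Huffman tree construction:
Combine smallest probabilities repeatedly
Resulting codes:
  A: 10 (length 2)
  B: 00 (length 2)
  C: 01 (length 2)
  D: 110 (length 3)
  E: 111 (length 3)
Average length = Σ p(s) × length(s) = 2.3077 bits


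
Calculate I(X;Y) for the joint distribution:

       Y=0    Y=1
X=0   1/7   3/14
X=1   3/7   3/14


H(X) = 0.9403, H(Y) = 0.9852, H(X,Y) = 1.8774
I(X;Y) = H(X) + H(Y) - H(X,Y) = 0.0481 bits


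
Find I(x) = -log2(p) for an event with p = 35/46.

Information content I(x) = -log₂(p(x))
I = -log₂(35/46) = -log₂(0.7609)
I = 0.3943 bits


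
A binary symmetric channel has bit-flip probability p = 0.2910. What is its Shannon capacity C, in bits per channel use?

For BSC with error probability p:
C = 1 - H(p) where H(p) is binary entropy
H(0.2910) = -0.2910 × log₂(0.2910) - 0.7090 × log₂(0.7090)
H(p) = 0.8700
C = 1 - 0.8700 = 0.1300 bits/use


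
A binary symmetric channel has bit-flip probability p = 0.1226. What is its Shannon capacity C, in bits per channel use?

For BSC with error probability p:
C = 1 - H(p) where H(p) is binary entropy
H(0.1226) = -0.1226 × log₂(0.1226) - 0.8774 × log₂(0.8774)
H(p) = 0.5368
C = 1 - 0.5368 = 0.4632 bits/use


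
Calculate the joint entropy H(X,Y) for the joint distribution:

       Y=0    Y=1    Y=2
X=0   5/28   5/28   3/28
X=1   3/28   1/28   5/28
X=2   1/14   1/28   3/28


H(X,Y) = -Σ p(x,y) log₂ p(x,y)
  p(0,0)=5/28: -0.1786 × log₂(0.1786) = 0.4438
  p(0,1)=5/28: -0.1786 × log₂(0.1786) = 0.4438
  p(0,2)=3/28: -0.1071 × log₂(0.1071) = 0.3453
  p(1,0)=3/28: -0.1071 × log₂(0.1071) = 0.3453
  p(1,1)=1/28: -0.0357 × log₂(0.0357) = 0.1717
  p(1,2)=5/28: -0.1786 × log₂(0.1786) = 0.4438
  p(2,0)=1/14: -0.0714 × log₂(0.0714) = 0.2720
  p(2,1)=1/28: -0.0357 × log₂(0.0357) = 0.1717
  p(2,2)=3/28: -0.1071 × log₂(0.1071) = 0.3453
H(X,Y) = 2.9826 bits


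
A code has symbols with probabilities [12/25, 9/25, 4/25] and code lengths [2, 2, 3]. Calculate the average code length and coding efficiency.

Average length L = Σ p_i × l_i = 2.1600 bits
Entropy H = 1.4619 bits
Efficiency η = H/L × 100% = 67.68%


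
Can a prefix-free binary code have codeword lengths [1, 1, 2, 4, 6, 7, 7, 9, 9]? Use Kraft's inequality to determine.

Kraft inequality: Σ 2^(-l_i) ≤ 1 for prefix-free code
Calculating: 2^(-1) + 2^(-1) + 2^(-2) + 2^(-4) + 2^(-6) + 2^(-7) + 2^(-7) + 2^(-9) + 2^(-9)
= 0.5 + 0.5 + 0.25 + 0.0625 + 0.015625 + 0.0078125 + 0.0078125 + 0.001953125 + 0.001953125
= 1.3477
Since 1.3477 > 1, prefix-free code does not exist


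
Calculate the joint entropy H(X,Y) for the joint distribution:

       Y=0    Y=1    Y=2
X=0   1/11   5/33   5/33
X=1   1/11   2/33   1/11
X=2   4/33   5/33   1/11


H(X,Y) = -Σ p(x,y) log₂ p(x,y)
  p(0,0)=1/11: -0.0909 × log₂(0.0909) = 0.3145
  p(0,1)=5/33: -0.1515 × log₂(0.1515) = 0.4125
  p(0,2)=5/33: -0.1515 × log₂(0.1515) = 0.4125
  p(1,0)=1/11: -0.0909 × log₂(0.0909) = 0.3145
  p(1,1)=2/33: -0.0606 × log₂(0.0606) = 0.2451
  p(1,2)=1/11: -0.0909 × log₂(0.0909) = 0.3145
  p(2,0)=4/33: -0.1212 × log₂(0.1212) = 0.3690
  p(2,1)=5/33: -0.1515 × log₂(0.1515) = 0.4125
  p(2,2)=1/11: -0.0909 × log₂(0.0909) = 0.3145
H(X,Y) = 3.1096 bits


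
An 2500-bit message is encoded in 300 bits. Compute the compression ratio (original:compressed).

Compression ratio = Original / Compressed
= 2500 / 300 = 8.33:1


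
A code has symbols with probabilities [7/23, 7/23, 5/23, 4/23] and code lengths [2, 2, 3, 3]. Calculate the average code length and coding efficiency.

Average length L = Σ p_i × l_i = 2.3913 bits
Entropy H = 1.9621 bits
Efficiency η = H/L × 100% = 82.05%


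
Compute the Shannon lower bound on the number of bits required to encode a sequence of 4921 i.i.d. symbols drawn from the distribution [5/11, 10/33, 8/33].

Entropy H = 1.5346 bits/symbol
Minimum bits = H × n = 1.5346 × 4921
= 7551.85 bits


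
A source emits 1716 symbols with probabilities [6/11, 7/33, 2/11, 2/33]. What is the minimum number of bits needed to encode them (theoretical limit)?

Entropy H = 1.6438 bits/symbol
Minimum bits = H × n = 1.6438 × 1716
= 2820.75 bits


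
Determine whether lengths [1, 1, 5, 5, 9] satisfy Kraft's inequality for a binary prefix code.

Kraft inequality: Σ 2^(-l_i) ≤ 1 for prefix-free code
Calculating: 2^(-1) + 2^(-1) + 2^(-5) + 2^(-5) + 2^(-9)
= 0.5 + 0.5 + 0.03125 + 0.03125 + 0.001953125
= 1.0645
Since 1.0645 > 1, prefix-free code does not exist


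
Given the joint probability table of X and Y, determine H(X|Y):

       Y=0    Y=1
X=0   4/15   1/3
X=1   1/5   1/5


H(X|Y) = Σ_y p(y) H(X|Y=y)
  p(Y=0) = 7/15, H(X|Y=0) = 0.9852
  p(Y=1) = 8/15, H(X|Y=1) = 0.9544
H(X|Y) = 0.4667×0.9852 + 0.5333×0.9544 = 0.9688 bits


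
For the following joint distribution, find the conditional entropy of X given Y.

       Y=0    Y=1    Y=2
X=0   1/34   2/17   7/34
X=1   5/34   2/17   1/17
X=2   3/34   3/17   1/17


H(X|Y) = Σ_y p(y) H(X|Y=y)
  p(Y=0) = 9/34, H(X|Y=0) = 1.3516
  p(Y=1) = 7/17, H(X|Y=1) = 1.5567
  p(Y=2) = 11/34, H(X|Y=2) = 1.3093
H(X|Y) = 0.2647×1.3516 + 0.4118×1.5567 + 0.3235×1.3093 = 1.4224 bits


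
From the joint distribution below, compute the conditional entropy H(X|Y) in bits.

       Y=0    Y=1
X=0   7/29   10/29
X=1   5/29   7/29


H(X|Y) = Σ_y p(y) H(X|Y=y)
  p(Y=0) = 12/29, H(X|Y=0) = 0.9799
  p(Y=1) = 17/29, H(X|Y=1) = 0.9774
H(X|Y) = 0.4138×0.9799 + 0.5862×0.9774 = 0.9784 bits


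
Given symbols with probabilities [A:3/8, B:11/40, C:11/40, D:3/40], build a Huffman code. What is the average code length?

Huffman tree construction:
Combine smallest probabilities repeatedly
Resulting codes:
  A: 0 (length 1)
  B: 111 (length 3)
  C: 10 (length 2)
  D: 110 (length 3)
Average length = Σ p(s) × length(s) = 1.9750 bits


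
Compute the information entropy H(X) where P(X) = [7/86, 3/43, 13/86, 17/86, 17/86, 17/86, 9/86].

H(X) = -Σ p(x) log₂ p(x)
  -7/86 × log₂(7/86) = 0.2946
  -3/43 × log₂(3/43) = 0.2680
  -13/86 × log₂(13/86) = 0.4120
  -17/86 × log₂(17/86) = 0.4623
  -17/86 × log₂(17/86) = 0.4623
  -17/86 × log₂(17/86) = 0.4623
  -9/86 × log₂(9/86) = 0.3408
H(X) = 2.7023 bits


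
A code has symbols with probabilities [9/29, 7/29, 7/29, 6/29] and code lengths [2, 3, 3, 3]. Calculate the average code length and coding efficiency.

Average length L = Σ p_i × l_i = 2.6897 bits
Entropy H = 1.9841 bits
Efficiency η = H/L × 100% = 73.77%


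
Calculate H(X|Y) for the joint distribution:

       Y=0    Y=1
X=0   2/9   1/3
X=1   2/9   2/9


H(X|Y) = Σ_y p(y) H(X|Y=y)
  p(Y=0) = 4/9, H(X|Y=0) = 1.0000
  p(Y=1) = 5/9, H(X|Y=1) = 0.9710
H(X|Y) = 0.4444×1.0000 + 0.5556×0.9710 = 0.9839 bits


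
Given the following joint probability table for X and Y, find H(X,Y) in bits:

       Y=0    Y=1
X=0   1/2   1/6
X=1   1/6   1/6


H(X,Y) = -Σ p(x,y) log₂ p(x,y)
  p(0,0)=1/2: -0.5000 × log₂(0.5000) = 0.5000
  p(0,1)=1/6: -0.1667 × log₂(0.1667) = 0.4308
  p(1,0)=1/6: -0.1667 × log₂(0.1667) = 0.4308
  p(1,1)=1/6: -0.1667 × log₂(0.1667) = 0.4308
H(X,Y) = 1.7925 bits


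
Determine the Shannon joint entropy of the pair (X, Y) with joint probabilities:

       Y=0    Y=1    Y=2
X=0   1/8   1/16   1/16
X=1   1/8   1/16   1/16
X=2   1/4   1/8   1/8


H(X,Y) = -Σ p(x,y) log₂ p(x,y)
  p(0,0)=1/8: -0.1250 × log₂(0.1250) = 0.3750
  p(0,1)=1/16: -0.0625 × log₂(0.0625) = 0.2500
  p(0,2)=1/16: -0.0625 × log₂(0.0625) = 0.2500
  p(1,0)=1/8: -0.1250 × log₂(0.1250) = 0.3750
  p(1,1)=1/16: -0.0625 × log₂(0.0625) = 0.2500
  p(1,2)=1/16: -0.0625 × log₂(0.0625) = 0.2500
  p(2,0)=1/4: -0.2500 × log₂(0.2500) = 0.5000
  p(2,1)=1/8: -0.1250 × log₂(0.1250) = 0.3750
  p(2,2)=1/8: -0.1250 × log₂(0.1250) = 0.3750
H(X,Y) = 3.0000 bits


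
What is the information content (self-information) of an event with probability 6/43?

Information content I(x) = -log₂(p(x))
I = -log₂(6/43) = -log₂(0.1395)
I = 2.8413 bits


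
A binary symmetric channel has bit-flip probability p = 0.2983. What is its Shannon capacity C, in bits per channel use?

For BSC with error probability p:
C = 1 - H(p) where H(p) is binary entropy
H(0.2983) = -0.2983 × log₂(0.2983) - 0.7017 × log₂(0.7017)
H(p) = 0.8792
C = 1 - 0.8792 = 0.1208 bits/use


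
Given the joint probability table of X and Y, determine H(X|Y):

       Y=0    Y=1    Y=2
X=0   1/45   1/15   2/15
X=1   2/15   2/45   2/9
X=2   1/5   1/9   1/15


H(X|Y) = Σ_y p(y) H(X|Y=y)
  p(Y=0) = 16/45, H(X|Y=0) = 1.2476
  p(Y=1) = 2/9, H(X|Y=1) = 1.4855
  p(Y=2) = 19/45, H(X|Y=2) = 1.4330
H(X|Y) = 0.3556×1.2476 + 0.2222×1.4855 + 0.4222×1.4330 = 1.3787 bits


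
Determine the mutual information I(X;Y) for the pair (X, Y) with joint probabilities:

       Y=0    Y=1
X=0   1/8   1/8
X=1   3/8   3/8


H(X) = 0.8113, H(Y) = 1.0000, H(X,Y) = 1.8113
I(X;Y) = H(X) + H(Y) - H(X,Y) = 0.0000 bits


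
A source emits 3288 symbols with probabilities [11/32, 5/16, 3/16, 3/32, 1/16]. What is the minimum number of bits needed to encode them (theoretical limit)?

Entropy H = 2.0769 bits/symbol
Minimum bits = H × n = 2.0769 × 3288
= 6829.00 bits


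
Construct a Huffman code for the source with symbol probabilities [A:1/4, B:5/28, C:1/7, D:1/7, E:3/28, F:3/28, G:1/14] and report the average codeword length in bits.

Huffman tree construction:
Combine smallest probabilities repeatedly
Resulting codes:
  A: 01 (length 2)
  B: 111 (length 3)
  C: 101 (length 3)
  D: 110 (length 3)
  E: 001 (length 3)
  F: 100 (length 3)
  G: 000 (length 3)
Average length = Σ p(s) × length(s) = 2.7500 bits


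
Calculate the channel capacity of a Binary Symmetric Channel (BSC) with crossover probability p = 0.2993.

For BSC with error probability p:
C = 1 - H(p) where H(p) is binary entropy
H(0.2993) = -0.2993 × log₂(0.2993) - 0.7007 × log₂(0.7007)
H(p) = 0.8804
C = 1 - 0.8804 = 0.1196 bits/use


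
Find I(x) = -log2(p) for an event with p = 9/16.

Information content I(x) = -log₂(p(x))
I = -log₂(9/16) = -log₂(0.5625)
I = 0.8301 bits


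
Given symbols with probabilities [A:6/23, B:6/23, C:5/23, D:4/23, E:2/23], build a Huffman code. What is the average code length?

Huffman tree construction:
Combine smallest probabilities repeatedly
Resulting codes:
  A: 01 (length 2)
  B: 10 (length 2)
  C: 00 (length 2)
  D: 111 (length 3)
  E: 110 (length 3)
Average length = Σ p(s) × length(s) = 2.2609 bits


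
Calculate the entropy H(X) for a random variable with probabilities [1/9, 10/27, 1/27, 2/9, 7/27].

H(X) = -Σ p(x) log₂ p(x)
  -1/9 × log₂(1/9) = 0.3522
  -10/27 × log₂(10/27) = 0.5307
  -1/27 × log₂(1/27) = 0.1761
  -2/9 × log₂(2/9) = 0.4822
  -7/27 × log₂(7/27) = 0.5049
H(X) = 2.0462 bits


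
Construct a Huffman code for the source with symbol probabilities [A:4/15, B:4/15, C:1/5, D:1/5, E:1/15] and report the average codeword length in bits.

Huffman tree construction:
Combine smallest probabilities repeatedly
Resulting codes:
  A: 01 (length 2)
  B: 10 (length 2)
  C: 111 (length 3)
  D: 00 (length 2)
  E: 110 (length 3)
Average length = Σ p(s) × length(s) = 2.2667 bits


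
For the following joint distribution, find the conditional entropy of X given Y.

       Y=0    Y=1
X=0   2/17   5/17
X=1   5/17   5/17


H(X|Y) = Σ_y p(y) H(X|Y=y)
  p(Y=0) = 7/17, H(X|Y=0) = 0.8631
  p(Y=1) = 10/17, H(X|Y=1) = 1.0000
H(X|Y) = 0.4118×0.8631 + 0.5882×1.0000 = 0.9436 bits


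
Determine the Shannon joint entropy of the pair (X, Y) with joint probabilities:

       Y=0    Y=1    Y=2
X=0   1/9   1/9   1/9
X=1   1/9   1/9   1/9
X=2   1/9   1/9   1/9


H(X,Y) = -Σ p(x,y) log₂ p(x,y)
  p(0,0)=1/9: -0.1111 × log₂(0.1111) = 0.3522
  p(0,1)=1/9: -0.1111 × log₂(0.1111) = 0.3522
  p(0,2)=1/9: -0.1111 × log₂(0.1111) = 0.3522
  p(1,0)=1/9: -0.1111 × log₂(0.1111) = 0.3522
  p(1,1)=1/9: -0.1111 × log₂(0.1111) = 0.3522
  p(1,2)=1/9: -0.1111 × log₂(0.1111) = 0.3522
  p(2,0)=1/9: -0.1111 × log₂(0.1111) = 0.3522
  p(2,1)=1/9: -0.1111 × log₂(0.1111) = 0.3522
  p(2,2)=1/9: -0.1111 × log₂(0.1111) = 0.3522
H(X,Y) = 3.1699 bits


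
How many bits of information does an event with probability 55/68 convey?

Information content I(x) = -log₂(p(x))
I = -log₂(55/68) = -log₂(0.8088)
I = 0.3061 bits


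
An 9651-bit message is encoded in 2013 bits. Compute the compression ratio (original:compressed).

Compression ratio = Original / Compressed
= 9651 / 2013 = 4.79:1


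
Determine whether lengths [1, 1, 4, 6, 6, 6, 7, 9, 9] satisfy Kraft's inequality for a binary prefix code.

Kraft inequality: Σ 2^(-l_i) ≤ 1 for prefix-free code
Calculating: 2^(-1) + 2^(-1) + 2^(-4) + 2^(-6) + 2^(-6) + 2^(-6) + 2^(-7) + 2^(-9) + 2^(-9)
= 0.5 + 0.5 + 0.0625 + 0.015625 + 0.015625 + 0.015625 + 0.0078125 + 0.001953125 + 0.001953125
= 1.1211
Since 1.1211 > 1, prefix-free code does not exist


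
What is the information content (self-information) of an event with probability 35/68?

Information content I(x) = -log₂(p(x))
I = -log₂(35/68) = -log₂(0.5147)
I = 0.9582 bits


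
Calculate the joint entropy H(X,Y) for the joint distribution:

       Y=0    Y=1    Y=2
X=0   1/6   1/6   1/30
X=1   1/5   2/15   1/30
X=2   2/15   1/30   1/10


H(X,Y) = -Σ p(x,y) log₂ p(x,y)
  p(0,0)=1/6: -0.1667 × log₂(0.1667) = 0.4308
  p(0,1)=1/6: -0.1667 × log₂(0.1667) = 0.4308
  p(0,2)=1/30: -0.0333 × log₂(0.0333) = 0.1636
  p(1,0)=1/5: -0.2000 × log₂(0.2000) = 0.4644
  p(1,1)=2/15: -0.1333 × log₂(0.1333) = 0.3876
  p(1,2)=1/30: -0.0333 × log₂(0.0333) = 0.1636
  p(2,0)=2/15: -0.1333 × log₂(0.1333) = 0.3876
  p(2,1)=1/30: -0.0333 × log₂(0.0333) = 0.1636
  p(2,2)=1/10: -0.1000 × log₂(0.1000) = 0.3322
H(X,Y) = 2.9241 bits


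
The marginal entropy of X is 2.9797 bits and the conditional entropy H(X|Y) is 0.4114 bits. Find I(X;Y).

I(X;Y) = H(X) - H(X|Y)
I(X;Y) = 2.9797 - 0.4114 = 2.5683 bits


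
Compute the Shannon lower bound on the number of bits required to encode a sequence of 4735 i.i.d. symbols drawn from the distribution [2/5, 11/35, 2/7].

Entropy H = 1.5700 bits/symbol
Minimum bits = H × n = 1.5700 × 4735
= 7433.80 bits


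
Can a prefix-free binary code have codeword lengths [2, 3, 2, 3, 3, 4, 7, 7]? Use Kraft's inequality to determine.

Kraft inequality: Σ 2^(-l_i) ≤ 1 for prefix-free code
Calculating: 2^(-2) + 2^(-3) + 2^(-2) + 2^(-3) + 2^(-3) + 2^(-4) + 2^(-7) + 2^(-7)
= 0.25 + 0.125 + 0.25 + 0.125 + 0.125 + 0.0625 + 0.0078125 + 0.0078125
= 0.9531
Since 0.9531 ≤ 1, prefix-free code exists


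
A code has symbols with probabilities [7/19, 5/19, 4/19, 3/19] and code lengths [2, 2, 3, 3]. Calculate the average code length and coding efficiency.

Average length L = Σ p_i × l_i = 2.3684 bits
Entropy H = 1.9313 bits
Efficiency η = H/L × 100% = 81.54%


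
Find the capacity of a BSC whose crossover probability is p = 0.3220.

For BSC with error probability p:
C = 1 - H(p) where H(p) is binary entropy
H(0.3220) = -0.3220 × log₂(0.3220) - 0.6780 × log₂(0.6780)
H(p) = 0.9065
C = 1 - 0.9065 = 0.0935 bits/use


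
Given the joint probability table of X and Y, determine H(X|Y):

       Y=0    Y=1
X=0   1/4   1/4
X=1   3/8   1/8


H(X|Y) = Σ_y p(y) H(X|Y=y)
  p(Y=0) = 5/8, H(X|Y=0) = 0.9710
  p(Y=1) = 3/8, H(X|Y=1) = 0.9183
H(X|Y) = 0.6250×0.9710 + 0.3750×0.9183 = 0.9512 bits


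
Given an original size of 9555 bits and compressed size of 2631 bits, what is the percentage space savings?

Space savings = (1 - Compressed/Original) × 100%
= (1 - 2631/9555) × 100%
= 72.46%


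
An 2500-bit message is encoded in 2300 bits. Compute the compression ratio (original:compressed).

Compression ratio = Original / Compressed
= 2500 / 2300 = 1.09:1


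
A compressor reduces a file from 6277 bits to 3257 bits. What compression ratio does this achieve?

Compression ratio = Original / Compressed
= 6277 / 3257 = 1.93:1


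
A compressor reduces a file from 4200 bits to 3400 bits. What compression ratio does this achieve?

Compression ratio = Original / Compressed
= 4200 / 3400 = 1.24:1


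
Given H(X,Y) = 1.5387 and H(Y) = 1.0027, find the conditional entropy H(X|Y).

Chain rule: H(X,Y) = H(X|Y) + H(Y)
H(X|Y) = H(X,Y) - H(Y) = 1.5387 - 1.0027 = 0.536 bits


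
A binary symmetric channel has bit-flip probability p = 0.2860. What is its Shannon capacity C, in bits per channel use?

For BSC with error probability p:
C = 1 - H(p) where H(p) is binary entropy
H(0.2860) = -0.2860 × log₂(0.2860) - 0.7140 × log₂(0.7140)
H(p) = 0.8635
C = 1 - 0.8635 = 0.1365 bits/use


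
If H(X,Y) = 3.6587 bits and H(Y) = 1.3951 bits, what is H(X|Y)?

Chain rule: H(X,Y) = H(X|Y) + H(Y)
H(X|Y) = H(X,Y) - H(Y) = 3.6587 - 1.3951 = 2.2636 bits


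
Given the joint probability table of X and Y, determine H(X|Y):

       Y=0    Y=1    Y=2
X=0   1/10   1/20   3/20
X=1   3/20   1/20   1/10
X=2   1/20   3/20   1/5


H(X|Y) = Σ_y p(y) H(X|Y=y)
  p(Y=0) = 3/10, H(X|Y=0) = 1.4591
  p(Y=1) = 1/4, H(X|Y=1) = 1.3710
  p(Y=2) = 9/20, H(X|Y=2) = 1.5305
H(X|Y) = 0.3000×1.4591 + 0.2500×1.3710 + 0.4500×1.5305 = 1.4692 bits
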